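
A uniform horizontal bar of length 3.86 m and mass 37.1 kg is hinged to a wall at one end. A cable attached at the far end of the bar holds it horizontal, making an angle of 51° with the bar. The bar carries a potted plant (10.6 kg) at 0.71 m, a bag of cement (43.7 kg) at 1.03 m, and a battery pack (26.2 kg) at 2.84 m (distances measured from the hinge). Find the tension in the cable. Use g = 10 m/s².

T ≈ 662 N

Choose the hinge as the axis so the unknown hinge reaction has zero arm there.
Beam weight: 37.1 × 10 = 371 N down at 1.93 m → arm 1.93 m, τ = 371 × 1.93 = 716 N·m clockwise.
Potted plant: 10.6 × 10 = 106 N down at 0.71 m → arm 0.71 m, τ = 106 × 0.71 = 75.26 N·m clockwise.
Bag of cement: 43.7 × 10 = 437 N down at 1.03 m → arm 1.03 m, τ = 437 × 1.03 = 450.1 N·m clockwise.
Battery pack: 26.2 × 10 = 262 N down at 2.84 m → arm 2.84 m, τ = 262 × 2.84 = 744.1 N·m clockwise.
Total clockwise load moment = 1985 N·m.
The cable tension T acts at 3.86 m; only its component perpendicular to the bar, T sinθ, produces torque. sin 51° = 0.7771.
Setting net torque to zero: T × 3.86 × 0.7771 = 1985 → T = 1985 / 3 = 662 N.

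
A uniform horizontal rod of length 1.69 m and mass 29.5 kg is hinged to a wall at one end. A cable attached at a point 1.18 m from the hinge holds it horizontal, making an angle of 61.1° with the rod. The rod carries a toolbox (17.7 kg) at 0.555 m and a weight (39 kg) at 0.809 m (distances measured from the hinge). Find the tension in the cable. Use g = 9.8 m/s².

T ≈ 629 N

About the hinge:
Beam weight: 29.5 × 9.8 = 289.1 N down at 0.845 m → arm 0.845 m, τ = 289.1 × 0.845 = 244.3 N·m clockwise.
Toolbox: 17.7 × 9.8 = 173.5 N down at 0.555 m → arm 0.555 m, τ = 173.5 × 0.555 = 96.29 N·m clockwise.
Weight: 39 × 9.8 = 382.2 N down at 0.809 m → arm 0.809 m, τ = 382.2 × 0.809 = 309.2 N·m clockwise.
Total clockwise load moment = 649.8 N·m.
The cable tension T acts at 1.18 m; only its component perpendicular to the rod, T sinθ, produces torque. sin 61.1° = 0.8755.
For rotational equilibrium, T × 1.18 × 0.8755 = 649.8, so T = 649.8 / 1.033 = 629 N.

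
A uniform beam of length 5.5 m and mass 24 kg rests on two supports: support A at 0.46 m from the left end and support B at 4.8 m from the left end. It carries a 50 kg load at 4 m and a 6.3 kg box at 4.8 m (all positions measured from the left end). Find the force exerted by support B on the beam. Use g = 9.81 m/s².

Sum moments about support A (its reaction then has zero moment arm).
Beam weight: 24 × 9.81 = 235.4 N down at 2.75 m → arm 2.29 m, τ = 235.4 × 2.29 = 539.1 N·m clockwise.
Load: 50 × 9.81 = 490.5 N down at 4 m → arm 3.54 m, τ = 490.5 × 3.54 = 1736 N·m clockwise.
Box: 6.3 × 9.81 = 61.8 N down at 4.8 m → arm 4.34 m, τ = 61.8 × 4.34 = 268.2 N·m clockwise.
Net load moment about support A = 2543 N·m clockwise.
Reaction R at support B is upward at 4.8 m, arm 4.34 m → moment R × 4.34 counterclockwise.
Setting net torque to zero: R × 4.34 = 2543 → R = 586 N.

R_B ≈ 586 N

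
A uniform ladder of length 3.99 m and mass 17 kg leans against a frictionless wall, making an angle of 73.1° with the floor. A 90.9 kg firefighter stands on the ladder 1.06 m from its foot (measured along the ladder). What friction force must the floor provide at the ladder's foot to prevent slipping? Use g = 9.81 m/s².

Taking torques about the foot of the ladder:
Ladder weight 17×9.81 = 166.8 N acts at 1.995 m along the ladder; its horizontal arm is 1.995·cos73.1° = 0.58 m → τ = 96.74 N·m clockwise.
Firefighter: 90.9×9.81 = 891.7 N at 1.06 m → arm 0.3081 m → τ = 274.7 N·m clockwise.
Wall normal N acts horizontally at the top; its moment arm is the height L sinθ = 3.99·sin73.1° = 3.818 m, counterclockwise.
Balancing moments: N × 3.818 = 371.4, giving N = 97.3 N.
ΣFx = 0: friction at the foot balances the wall's push, so f = N_wall = 97.3 N.

f ≈ 97.3 N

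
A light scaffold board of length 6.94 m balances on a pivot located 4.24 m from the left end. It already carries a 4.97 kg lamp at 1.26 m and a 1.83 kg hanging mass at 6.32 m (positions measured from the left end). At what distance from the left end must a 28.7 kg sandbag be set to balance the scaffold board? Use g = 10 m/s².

x ≈ 4.62 m from the left end

Taking torques about the pivot (at 4.24 m from the left end):
Lamp: 4.97 × 10 = 49.7 N down at 1.26 m → arm 2.98 m, τ = 49.7 × 2.98 = 148.1 N·m counterclockwise.
Hanging mass: 1.83 × 10 = 18.3 N down at 6.32 m → arm 2.08 m, τ = 18.3 × 2.08 = 38.06 N·m clockwise.
Net moment of existing loads = 110 N·m counterclockwise.
The sandbag weighs 28.7 × 10 = 287 N and must supply an equal clockwise moment, so its lever arm about the pivot is 110 / 287 = 0.383 m.
That puts it at 4.24 + 0.383 = 4.62 m from the left end.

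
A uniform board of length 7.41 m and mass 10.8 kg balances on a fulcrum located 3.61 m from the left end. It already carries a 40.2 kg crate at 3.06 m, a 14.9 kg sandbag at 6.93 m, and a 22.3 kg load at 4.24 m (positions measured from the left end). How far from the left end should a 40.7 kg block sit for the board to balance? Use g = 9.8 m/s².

Taking torques about the fulcrum (at 3.61 m from the left end):
Beam weight: 10.8 × 9.8 = 105.8 N down at 3.705 m → arm 0.095 m, τ = 105.8 × 0.095 = 10.05 N·m clockwise.
Crate: 40.2 × 9.8 = 394 N down at 3.06 m → arm 0.55 m, τ = 394 × 0.55 = 216.7 N·m counterclockwise.
Sandbag: 14.9 × 9.8 = 146 N down at 6.93 m → arm 3.32 m, τ = 146 × 3.32 = 484.7 N·m clockwise.
Load: 22.3 × 9.8 = 218.5 N down at 4.24 m → arm 0.63 m, τ = 218.5 × 0.63 = 137.7 N·m clockwise.
Net moment of existing loads = 415.8 N·m clockwise.
The block weighs 40.7 × 9.8 = 398.9 N and must supply an equal counterclockwise moment, so its lever arm about the fulcrum is 415.8 / 398.9 = 1.04 m.
That puts it at 3.61 − 1.04 = 2.57 m from the left end.

x ≈ 2.57 m from the left end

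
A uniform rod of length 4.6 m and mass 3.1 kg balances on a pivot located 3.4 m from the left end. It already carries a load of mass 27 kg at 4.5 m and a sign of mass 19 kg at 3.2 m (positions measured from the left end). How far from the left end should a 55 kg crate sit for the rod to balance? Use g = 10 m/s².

Taking torques about the pivot (at 3.4 m from the left end):
Beam weight: 3.1 × 10 = 31 N down at 2.3 m → arm 1.1 m, τ = 31 × 1.1 = 34.1 N·m counterclockwise.
Load: 27 × 10 = 270 N down at 4.5 m → arm 1.1 m, τ = 270 × 1.1 = 297 N·m clockwise.
Sign: 19 × 10 = 190 N down at 3.2 m → arm 0.2 m, τ = 190 × 0.2 = 38 N·m counterclockwise.
Net moment of existing loads = 224.9 N·m clockwise.
The crate weighs 55 × 10 = 550 N and must supply an equal counterclockwise moment, so its lever arm about the pivot is 224.9 / 550 = 0.409 m.
That puts it at 3.4 − 0.409 = 2.99 m from the left end.

x ≈ 2.99 m from the left end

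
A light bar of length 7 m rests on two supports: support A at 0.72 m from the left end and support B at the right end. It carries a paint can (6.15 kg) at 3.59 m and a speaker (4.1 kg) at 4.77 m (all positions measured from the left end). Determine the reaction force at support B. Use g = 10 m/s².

About support A:
Paint can: 6.15 × 10 = 61.5 N down at 3.59 m → arm 2.87 m, τ = 61.5 × 2.87 = 176.5 N·m clockwise.
Speaker: 4.1 × 10 = 41 N down at 4.77 m → arm 4.05 m, τ = 41 × 4.05 = 166 N·m clockwise.
Net load moment about support A = 342.5 N·m clockwise.
Reaction R at support B is upward at 7 m, arm 6.28 m → moment R × 6.28 counterclockwise.
Balancing moments: R × 6.28 = 342.5, giving R = 54.5 N.

R_B ≈ 54.5 N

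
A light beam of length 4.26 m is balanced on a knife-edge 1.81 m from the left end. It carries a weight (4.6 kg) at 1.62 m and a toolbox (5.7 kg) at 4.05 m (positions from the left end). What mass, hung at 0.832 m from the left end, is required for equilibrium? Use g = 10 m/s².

m ≈ 12.2 kg

About the knife-edge (at 1.81 m from the left end):
Weight: 4.6 × 10 = 46 N down at 1.62 m → arm 0.19 m, τ = 46 × 0.19 = 8.74 N·m counterclockwise.
Toolbox: 5.7 × 10 = 57 N down at 4.05 m → arm 2.24 m, τ = 57 × 2.24 = 127.7 N·m clockwise.
Net moment of known loads = 119 N·m clockwise.
An unknown mass m at 0.832 m has arm 0.978 m; its moment is m·g·0.978 counterclockwise.
For rotational equilibrium, m × 10 × 0.978 = 119, so m = 119 / (10 × 0.978) = 12.2 kg.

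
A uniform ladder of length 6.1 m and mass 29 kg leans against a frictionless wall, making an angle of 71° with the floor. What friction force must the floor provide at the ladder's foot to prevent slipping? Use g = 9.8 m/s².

Choose the foot of the ladder as the axis so the floor normal and friction both act there and drop out.
Ladder weight 29×9.8 = 284.2 N acts at 3.05 m along the ladder; its horizontal arm is 3.05·cos71° = 0.993 m → τ = 282.2 N·m clockwise.
Wall normal N acts horizontally at the top; its moment arm is the height L sinθ = 6.1·sin71° = 5.768 m, counterclockwise.
For rotational equilibrium, N × 5.768 = 282.2, so N = 48.9 N.
ΣFx = 0: friction at the foot balances the wall's push, so f = N_wall = 48.9 N.

f ≈ 48.9 N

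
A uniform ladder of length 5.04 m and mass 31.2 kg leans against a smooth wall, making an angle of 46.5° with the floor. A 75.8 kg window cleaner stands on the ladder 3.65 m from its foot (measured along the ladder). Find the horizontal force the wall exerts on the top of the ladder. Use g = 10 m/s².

Taking torques about the foot of the ladder:
Ladder weight 31.2×10 = 312 N acts at 2.52 m along the ladder; its horizontal arm is 2.52·cos46.5° = 1.735 m → τ = 541.3 N·m clockwise.
Window cleaner: 75.8×10 = 758 N at 3.65 m → arm 2.512 m → τ = 1904 N·m clockwise.
Wall normal N acts horizontally at the top; its moment arm is the height L sinθ = 5.04·sin46.5° = 3.656 m, counterclockwise.
Setting net torque to zero: N × 3.656 = 2445 → N = 669 N.

N_wall ≈ 669 N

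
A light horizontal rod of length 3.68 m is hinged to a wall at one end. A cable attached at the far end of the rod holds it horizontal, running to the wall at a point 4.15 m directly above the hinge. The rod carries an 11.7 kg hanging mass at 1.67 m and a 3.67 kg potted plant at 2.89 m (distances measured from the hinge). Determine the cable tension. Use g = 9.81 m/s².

T ≈ 107 N

Sum moments about the hinge (the unknown hinge reaction has zero arm there).
Hanging mass: 11.7 × 9.81 = 114.8 N down at 1.67 m → arm 1.67 m, τ = 114.8 × 1.67 = 191.7 N·m clockwise.
Potted plant: 3.67 × 9.81 = 36 N down at 2.89 m → arm 2.89 m, τ = 36 × 2.89 = 104 N·m clockwise.
Total clockwise load moment = 295.7 N·m.
The cable tension T acts at 3.68 m; only its component perpendicular to the rod, T sinθ, produces torque. sinθ = h/√(h²+d²) = 4.15/√(4.15²+3.68²) = 0.7482.
Setting net torque to zero: T × 3.68 × 0.7482 = 295.7 → T = 295.7 / 2.753 = 107 N.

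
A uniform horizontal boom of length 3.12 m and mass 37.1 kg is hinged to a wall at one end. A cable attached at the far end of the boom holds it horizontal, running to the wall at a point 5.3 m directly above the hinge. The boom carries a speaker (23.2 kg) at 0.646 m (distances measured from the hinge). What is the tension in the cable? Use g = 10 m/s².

About the hinge:
Beam weight: 37.1 × 10 = 371 N down at 1.56 m → arm 1.56 m, τ = 371 × 1.56 = 578.8 N·m clockwise.
Speaker: 23.2 × 10 = 232 N down at 0.646 m → arm 0.646 m, τ = 232 × 0.646 = 149.9 N·m clockwise.
Total clockwise load moment = 728.7 N·m.
The cable tension T acts at 3.12 m; only its component perpendicular to the boom, T sinθ, produces torque. sinθ = h/√(h²+d²) = 5.3/√(5.3²+3.12²) = 0.8618.
For rotational equilibrium, T × 3.12 × 0.8618 = 728.7, so T = 728.7 / 2.689 = 271 N.

T ≈ 271 N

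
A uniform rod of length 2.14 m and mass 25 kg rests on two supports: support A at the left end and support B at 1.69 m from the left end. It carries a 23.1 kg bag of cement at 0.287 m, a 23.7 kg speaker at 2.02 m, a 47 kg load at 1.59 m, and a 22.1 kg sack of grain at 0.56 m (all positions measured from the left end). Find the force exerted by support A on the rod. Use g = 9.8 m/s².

Take moments about support B.
Beam weight: 25 × 9.8 = 245 N down at 1.07 m → arm 0.62 m, τ = 245 × 0.62 = 151.9 N·m counterclockwise.
Bag of cement: 23.1 × 9.8 = 226.4 N down at 0.287 m → arm 1.403 m, τ = 226.4 × 1.403 = 317.6 N·m counterclockwise.
Speaker: 23.7 × 9.8 = 232.3 N down at 2.02 m → arm 0.33 m, τ = 232.3 × 0.33 = 76.66 N·m clockwise.
Load: 47 × 9.8 = 460.6 N down at 1.59 m → arm 0.1 m, τ = 460.6 × 0.1 = 46.06 N·m counterclockwise.
Sack of grain: 22.1 × 9.8 = 216.6 N down at 0.56 m → arm 1.13 m, τ = 216.6 × 1.13 = 244.8 N·m counterclockwise.
Net load moment about support B = 683.7 N·m counterclockwise.
Reaction R at support A is upward at 0 m, arm 1.69 m → moment R × 1.69 clockwise.
Setting net torque to zero: R × 1.69 = 683.7 → R = 405 N.

R_A ≈ 405 N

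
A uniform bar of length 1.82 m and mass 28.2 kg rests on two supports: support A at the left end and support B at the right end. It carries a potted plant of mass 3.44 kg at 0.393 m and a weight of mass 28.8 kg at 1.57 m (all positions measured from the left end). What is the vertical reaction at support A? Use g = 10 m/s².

R_A ≈ 208 N

Choose support B as the axis so its reaction then has zero moment arm.
Beam weight: 28.2 × 10 = 282 N down at 0.91 m → arm 0.91 m, τ = 282 × 0.91 = 256.6 N·m counterclockwise.
Potted plant: 3.44 × 10 = 34.4 N down at 0.393 m → arm 1.427 m, τ = 34.4 × 1.427 = 49.09 N·m counterclockwise.
Weight: 28.8 × 10 = 288 N down at 1.57 m → arm 0.25 m, τ = 288 × 0.25 = 72 N·m counterclockwise.
Net load moment about support B = 377.7 N·m counterclockwise.
Reaction R at support A is upward at 0 m, arm 1.82 m → moment R × 1.82 clockwise.
Στ = 0 ⇒ R × 1.82 = 377.7 ⇒ R = 208 N.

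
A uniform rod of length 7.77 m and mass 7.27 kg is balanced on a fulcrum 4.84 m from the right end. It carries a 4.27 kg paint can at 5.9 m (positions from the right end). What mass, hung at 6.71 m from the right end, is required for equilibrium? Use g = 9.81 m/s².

m ≈ 1.29 kg

Choose the fulcrum (at 4.84 m from the right end) as the axis so the support reaction has zero arm there.
Beam weight: 7.27 × 9.81 = 71.32 N down at 3.885 m → arm 0.955 m, τ = 71.32 × 0.955 = 68.11 N·m clockwise.
Paint can: 4.27 × 9.81 = 41.89 N down at 5.9 m → arm 1.06 m, τ = 41.89 × 1.06 = 44.4 N·m counterclockwise.
Net moment of known loads = 23.71 N·m clockwise.
An unknown mass m at 6.71 m has arm 1.87 m; its moment is m·g·1.87 counterclockwise.
Balancing moments: m × 9.81 × 1.87 = 23.71, giving m = 23.71 / (9.81 × 1.87) = 1.29 kg.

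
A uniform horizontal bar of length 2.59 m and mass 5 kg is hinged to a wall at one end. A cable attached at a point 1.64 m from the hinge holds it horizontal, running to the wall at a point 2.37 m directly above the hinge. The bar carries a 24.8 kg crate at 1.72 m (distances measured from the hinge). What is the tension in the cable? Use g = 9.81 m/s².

T ≈ 357 N

Sum moments about the hinge (the unknown hinge reaction has zero arm there).
Beam weight: 5 × 9.81 = 49.05 N down at 1.295 m → arm 1.295 m, τ = 49.05 × 1.295 = 63.52 N·m clockwise.
Crate: 24.8 × 9.81 = 243.3 N down at 1.72 m → arm 1.72 m, τ = 243.3 × 1.72 = 418.5 N·m clockwise.
Total clockwise load moment = 482 N·m.
The cable tension T acts at 1.64 m; only its component perpendicular to the bar, T sinθ, produces torque. sinθ = h/√(h²+d²) = 2.37/√(2.37²+1.64²) = 0.8223.
Στ = 0 ⇒ T × 1.64 × 0.8223 = 482 ⇒ T = 482 / 1.349 = 357 N.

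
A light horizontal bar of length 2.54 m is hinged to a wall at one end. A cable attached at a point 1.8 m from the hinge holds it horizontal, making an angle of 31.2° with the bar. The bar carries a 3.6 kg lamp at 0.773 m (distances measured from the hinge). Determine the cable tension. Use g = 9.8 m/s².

T ≈ 29.2 N

Taking torques about the hinge:
Lamp: 3.6 × 9.8 = 35.28 N down at 0.773 m → arm 0.773 m, τ = 35.28 × 0.773 = 27.27 N·m clockwise.
Total clockwise load moment = 27.27 N·m.
The cable tension T acts at 1.8 m; only its component perpendicular to the bar, T sinθ, produces torque. sin 31.2° = 0.518.
Balancing moments: T × 1.8 × 0.518 = 27.27, giving T = 27.27 / 0.9324 = 29.2 N.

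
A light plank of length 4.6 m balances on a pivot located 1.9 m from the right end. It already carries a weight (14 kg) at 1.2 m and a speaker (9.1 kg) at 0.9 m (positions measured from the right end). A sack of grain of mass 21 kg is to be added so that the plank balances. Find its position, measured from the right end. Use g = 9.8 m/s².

x ≈ 2.8 m from the right end

Taking torques about the pivot (at 1.9 m from the right end):
Weight: 14 × 9.8 = 137.2 N down at 1.2 m → arm 0.7 m, τ = 137.2 × 0.7 = 96.04 N·m clockwise.
Speaker: 9.1 × 9.8 = 89.18 N down at 0.9 m → arm 1 m, τ = 89.18 × 1 = 89.18 N·m clockwise.
Net moment of existing loads = 185.2 N·m clockwise.
The sack of grain weighs 21 × 9.8 = 205.8 N and must supply an equal counterclockwise moment, so its lever arm about the pivot is 185.2 / 205.8 = 0.9 m.
That puts it at 1.9 + 0.9 = 2.8 m from the right end.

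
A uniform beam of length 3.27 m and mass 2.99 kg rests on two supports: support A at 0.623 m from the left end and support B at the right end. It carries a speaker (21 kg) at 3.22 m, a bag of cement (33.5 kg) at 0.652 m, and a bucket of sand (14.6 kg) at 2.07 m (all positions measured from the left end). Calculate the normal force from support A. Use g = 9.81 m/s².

R_A ≈ 412 N

Take moments about support B.
Beam weight: 2.99 × 9.81 = 29.33 N down at 1.635 m → arm 1.635 m, τ = 29.33 × 1.635 = 47.95 N·m counterclockwise.
Speaker: 21 × 9.81 = 206 N down at 3.22 m → arm 0.05 m, τ = 206 × 0.05 = 10.3 N·m counterclockwise.
Bag of cement: 33.5 × 9.81 = 328.6 N down at 0.652 m → arm 2.618 m, τ = 328.6 × 2.618 = 860.3 N·m counterclockwise.
Bucket of sand: 14.6 × 9.81 = 143.2 N down at 2.07 m → arm 1.2 m, τ = 143.2 × 1.2 = 171.8 N·m counterclockwise.
Net load moment about support B = 1090 N·m counterclockwise.
Reaction R at support A is upward at 0.623 m, arm 2.647 m → moment R × 2.647 clockwise.
For rotational equilibrium, R × 2.647 = 1090, so R = 412 N.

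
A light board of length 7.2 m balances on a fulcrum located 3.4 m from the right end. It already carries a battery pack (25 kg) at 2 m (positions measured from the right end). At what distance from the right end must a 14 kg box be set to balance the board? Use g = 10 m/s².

x ≈ 5.9 m from the right end

Sum moments about the fulcrum (at 3.4 m from the right end) (the support reaction has zero arm there).
Battery pack: 25 × 10 = 250 N down at 2 m → arm 1.4 m, τ = 250 × 1.4 = 350 N·m clockwise.
Net moment of existing loads = 350 N·m clockwise.
The box weighs 14 × 10 = 140 N and must supply an equal counterclockwise moment, so its lever arm about the fulcrum is 350 / 140 = 2.5 m.
That puts it at 3.4 + 2.5 = 5.9 m from the right end.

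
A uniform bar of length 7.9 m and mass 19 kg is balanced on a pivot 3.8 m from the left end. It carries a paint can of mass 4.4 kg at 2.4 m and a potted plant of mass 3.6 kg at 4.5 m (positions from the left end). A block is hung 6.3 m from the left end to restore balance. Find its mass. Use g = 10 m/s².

Choose the pivot (at 3.8 m from the left end) as the axis so the support reaction has zero arm there.
Beam weight: 19 × 10 = 190 N down at 3.95 m → arm 0.15 m, τ = 190 × 0.15 = 28.5 N·m clockwise.
Paint can: 4.4 × 10 = 44 N down at 2.4 m → arm 1.4 m, τ = 44 × 1.4 = 61.6 N·m counterclockwise.
Potted plant: 3.6 × 10 = 36 N down at 4.5 m → arm 0.7 m, τ = 36 × 0.7 = 25.2 N·m clockwise.
Net moment of known loads = 7.9 N·m counterclockwise.
An unknown mass m at 6.3 m has arm 2.5 m; its moment is m·g·2.5 clockwise.
Setting net torque to zero: m × 10 × 2.5 = 7.9 → m = 7.9 / (10 × 2.5) = 0.316 kg.

m ≈ 0.316 kg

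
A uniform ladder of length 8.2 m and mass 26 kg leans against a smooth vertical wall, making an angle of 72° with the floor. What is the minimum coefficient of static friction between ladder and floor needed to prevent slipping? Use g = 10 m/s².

μ_min ≈ 0.162

Take moments about the foot of the ladder.
Ladder weight 26×10 = 260 N acts at 4.1 m along the ladder; its horizontal arm is 4.1·cos72° = 1.267 m → τ = 329.4 N·m clockwise.
Wall normal N acts horizontally at the top; its moment arm is the height L sinθ = 8.2·sin72° = 7.799 m, counterclockwise.
Στ = 0 ⇒ N × 7.799 = 329.4 ⇒ N = 42.24 N.
ΣFx = 0 ⇒ f = N_wall = 42.24 N. ΣFy = 0 ⇒ N_floor = 260 N.
μ_min = f / N_floor = 42.24 / 260 = 0.162.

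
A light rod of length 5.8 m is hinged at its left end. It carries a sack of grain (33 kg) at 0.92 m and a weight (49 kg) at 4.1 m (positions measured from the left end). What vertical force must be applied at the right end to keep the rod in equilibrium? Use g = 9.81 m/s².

F ≈ 391 N

Sum moments about the left end (the unknown pivot reaction has zero arm there).
Sack of grain: 33 × 9.81 = 323.7 N down at 0.92 m → arm 0.92 m, τ = 323.7 × 0.92 = 297.8 N·m clockwise.
Weight: 49 × 9.81 = 480.7 N down at 4.1 m → arm 4.1 m, τ = 480.7 × 4.1 = 1971 N·m clockwise.
Net moment of the loads = 2269 N·m clockwise.
The upward force F acts at the right end, arm 5.8 m, giving F × 5.8 counterclockwise.
Στ = 0 ⇒ F × 5.8 = 2269 ⇒ F = 2269 / 5.8 = 391 N.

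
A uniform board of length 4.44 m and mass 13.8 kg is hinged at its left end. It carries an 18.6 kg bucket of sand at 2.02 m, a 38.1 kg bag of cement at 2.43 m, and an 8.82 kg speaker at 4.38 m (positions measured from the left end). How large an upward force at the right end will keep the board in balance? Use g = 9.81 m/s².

F ≈ 441 N

Choose the left end as the axis so the unknown pivot reaction has zero arm there.
Beam weight: 13.8 × 9.81 = 135.4 N down at 2.22 m → arm 2.22 m, τ = 135.4 × 2.22 = 300.6 N·m clockwise.
Bucket of sand: 18.6 × 9.81 = 182.5 N down at 2.02 m → arm 2.02 m, τ = 182.5 × 2.02 = 368.6 N·m clockwise.
Bag of cement: 38.1 × 9.81 = 373.8 N down at 2.43 m → arm 2.43 m, τ = 373.8 × 2.43 = 908.3 N·m clockwise.
Speaker: 8.82 × 9.81 = 86.52 N down at 4.38 m → arm 4.38 m, τ = 86.52 × 4.38 = 379 N·m clockwise.
Net moment of the loads = 1956 N·m clockwise.
The upward force F acts at the right end, arm 4.44 m, giving F × 4.44 counterclockwise.
Στ = 0 ⇒ F × 4.44 = 1956 ⇒ F = 1956 / 4.44 = 441 N.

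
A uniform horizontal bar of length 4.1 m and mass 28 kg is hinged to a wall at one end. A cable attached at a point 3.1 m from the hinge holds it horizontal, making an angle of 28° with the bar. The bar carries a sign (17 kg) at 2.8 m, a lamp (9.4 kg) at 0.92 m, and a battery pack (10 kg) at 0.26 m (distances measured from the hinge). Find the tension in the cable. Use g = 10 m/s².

Taking torques about the hinge:
Beam weight: 28 × 10 = 280 N down at 2.05 m → arm 2.05 m, τ = 280 × 2.05 = 574 N·m clockwise.
Sign: 17 × 10 = 170 N down at 2.8 m → arm 2.8 m, τ = 170 × 2.8 = 476 N·m clockwise.
Lamp: 9.4 × 10 = 94 N down at 0.92 m → arm 0.92 m, τ = 94 × 0.92 = 86.48 N·m clockwise.
Battery pack: 10 × 10 = 100 N down at 0.26 m → arm 0.26 m, τ = 100 × 0.26 = 26 N·m clockwise.
Total clockwise load moment = 1162 N·m.
The cable tension T acts at 3.1 m; only its component perpendicular to the bar, T sinθ, produces torque. sin 28° = 0.4695.
For rotational equilibrium, T × 3.1 × 0.4695 = 1162, so T = 1162 / 1.455 = 799 N.

T ≈ 799 N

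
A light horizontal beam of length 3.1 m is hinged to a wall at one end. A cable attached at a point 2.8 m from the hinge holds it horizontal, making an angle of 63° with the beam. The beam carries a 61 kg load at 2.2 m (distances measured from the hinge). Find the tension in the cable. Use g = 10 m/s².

T ≈ 538 N

About the hinge:
Load: 61 × 10 = 610 N down at 2.2 m → arm 2.2 m, τ = 610 × 2.2 = 1342 N·m clockwise.
Total clockwise load moment = 1342 N·m.
The cable tension T acts at 2.8 m; only its component perpendicular to the beam, T sinθ, produces torque. sin 63° = 0.891.
Balancing moments: T × 2.8 × 0.891 = 1342, giving T = 1342 / 2.495 = 538 N.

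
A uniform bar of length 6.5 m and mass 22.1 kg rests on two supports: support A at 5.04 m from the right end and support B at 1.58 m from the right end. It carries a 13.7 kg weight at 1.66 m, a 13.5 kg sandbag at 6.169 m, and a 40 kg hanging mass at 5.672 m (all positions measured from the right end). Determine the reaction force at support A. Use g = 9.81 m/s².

R_A ≈ 747 N

About support B:
Beam weight: 22.1 × 9.81 = 216.8 N down at 3.25 m → arm 1.67 m, τ = 216.8 × 1.67 = 362.1 N·m counterclockwise.
Weight: 13.7 × 9.81 = 134.4 N down at 1.66 m → arm 0.08 m, τ = 134.4 × 0.08 = 10.75 N·m counterclockwise.
Sandbag: 13.5 × 9.81 = 132.4 N down at 6.169 m → arm 4.589 m, τ = 132.4 × 4.589 = 607.6 N·m counterclockwise.
Hanging mass: 40 × 9.81 = 392.4 N down at 5.672 m → arm 4.092 m, τ = 392.4 × 4.092 = 1606 N·m counterclockwise.
Net load moment about support B = 2586 N·m counterclockwise.
Reaction R at support A is upward at 5.04 m, arm 3.46 m → moment R × 3.46 clockwise.
Setting net torque to zero: R × 3.46 = 2586 → R = 747 N.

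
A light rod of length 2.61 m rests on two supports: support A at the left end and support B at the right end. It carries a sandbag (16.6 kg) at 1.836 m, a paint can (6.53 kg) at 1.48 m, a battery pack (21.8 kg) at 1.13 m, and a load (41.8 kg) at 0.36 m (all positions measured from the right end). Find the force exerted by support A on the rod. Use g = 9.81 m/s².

R_A ≈ 300 N

Choose support B as the axis so its reaction then has zero moment arm.
Sandbag: 16.6 × 9.81 = 162.8 N down at 1.836 m → arm 1.836 m, τ = 162.8 × 1.836 = 298.9 N·m counterclockwise.
Paint can: 6.53 × 9.81 = 64.06 N down at 1.48 m → arm 1.48 m, τ = 64.06 × 1.48 = 94.81 N·m counterclockwise.
Battery pack: 21.8 × 9.81 = 213.9 N down at 1.13 m → arm 1.13 m, τ = 213.9 × 1.13 = 241.7 N·m counterclockwise.
Load: 41.8 × 9.81 = 410.1 N down at 0.36 m → arm 0.36 m, τ = 410.1 × 0.36 = 147.6 N·m counterclockwise.
Net load moment about support B = 783 N·m counterclockwise.
Reaction R at support A is upward at 2.61 m, arm 2.61 m → moment R × 2.61 clockwise.
For rotational equilibrium, R × 2.61 = 783, so R = 300 N.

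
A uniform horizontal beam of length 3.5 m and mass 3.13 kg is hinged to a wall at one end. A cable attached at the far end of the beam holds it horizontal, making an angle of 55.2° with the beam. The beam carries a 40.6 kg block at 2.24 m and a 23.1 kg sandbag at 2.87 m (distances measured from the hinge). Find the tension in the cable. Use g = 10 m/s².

T ≈ 566 N

About the hinge:
Beam weight: 3.13 × 10 = 31.3 N down at 1.75 m → arm 1.75 m, τ = 31.3 × 1.75 = 54.77 N·m clockwise.
Block: 40.6 × 10 = 406 N down at 2.24 m → arm 2.24 m, τ = 406 × 2.24 = 909.4 N·m clockwise.
Sandbag: 23.1 × 10 = 231 N down at 2.87 m → arm 2.87 m, τ = 231 × 2.87 = 663 N·m clockwise.
Total clockwise load moment = 1627 N·m.
The cable tension T acts at 3.5 m; only its component perpendicular to the beam, T sinθ, produces torque. sin 55.2° = 0.8211.
Setting net torque to zero: T × 3.5 × 0.8211 = 1627 → T = 1627 / 2.874 = 566 N.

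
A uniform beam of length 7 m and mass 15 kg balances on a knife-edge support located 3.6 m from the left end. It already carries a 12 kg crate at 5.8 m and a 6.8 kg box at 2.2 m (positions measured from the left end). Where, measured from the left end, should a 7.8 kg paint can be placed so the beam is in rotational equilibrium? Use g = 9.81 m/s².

x ≈ 1.63 m from the left end

Taking torques about the knife-edge support (at 3.6 m from the left end):
Beam weight: 15 × 9.81 = 147.2 N down at 3.5 m → arm 0.1 m, τ = 147.2 × 0.1 = 14.72 N·m counterclockwise.
Crate: 12 × 9.81 = 117.7 N down at 5.8 m → arm 2.2 m, τ = 117.7 × 2.2 = 258.9 N·m clockwise.
Box: 6.8 × 9.81 = 66.71 N down at 2.2 m → arm 1.4 m, τ = 66.71 × 1.4 = 93.39 N·m counterclockwise.
Net moment of existing loads = 150.8 N·m clockwise.
The paint can weighs 7.8 × 9.81 = 76.52 N and must supply an equal counterclockwise moment, so its lever arm about the knife-edge support is 150.8 / 76.52 = 1.97 m.
That puts it at 3.6 − 1.97 = 1.63 m from the left end.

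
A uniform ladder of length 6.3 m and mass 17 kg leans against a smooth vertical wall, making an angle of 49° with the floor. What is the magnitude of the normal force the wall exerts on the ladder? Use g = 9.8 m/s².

N_wall ≈ 72.4 N

About the foot of the ladder:
Ladder weight 17×9.8 = 166.6 N acts at 3.15 m along the ladder; its horizontal arm is 3.15·cos49° = 2.067 m → τ = 344.4 N·m clockwise.
Wall normal N acts horizontally at the top; its moment arm is the height L sinθ = 6.3·sin49° = 4.755 m, counterclockwise.
For rotational equilibrium, N × 4.755 = 344.4, so N = 72.4 N.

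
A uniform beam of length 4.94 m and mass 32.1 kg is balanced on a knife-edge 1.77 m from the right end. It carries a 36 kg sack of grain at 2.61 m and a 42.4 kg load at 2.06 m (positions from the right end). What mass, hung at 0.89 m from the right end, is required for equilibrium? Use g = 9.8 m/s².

Taking torques about the knife-edge (at 1.77 m from the right end):
Beam weight: 32.1 × 9.8 = 314.6 N down at 2.47 m → arm 0.7 m, τ = 314.6 × 0.7 = 220.2 N·m counterclockwise.
Sack of grain: 36 × 9.8 = 352.8 N down at 2.61 m → arm 0.84 m, τ = 352.8 × 0.84 = 296.4 N·m counterclockwise.
Load: 42.4 × 9.8 = 415.5 N down at 2.06 m → arm 0.29 m, τ = 415.5 × 0.29 = 120.5 N·m counterclockwise.
Net moment of known loads = 637.1 N·m counterclockwise.
An unknown mass m at 0.89 m has arm 0.88 m; its moment is m·g·0.88 clockwise.
Setting net torque to zero: m × 9.8 × 0.88 = 637.1 → m = 637.1 / (9.8 × 0.88) = 73.9 kg.

m ≈ 73.9 kg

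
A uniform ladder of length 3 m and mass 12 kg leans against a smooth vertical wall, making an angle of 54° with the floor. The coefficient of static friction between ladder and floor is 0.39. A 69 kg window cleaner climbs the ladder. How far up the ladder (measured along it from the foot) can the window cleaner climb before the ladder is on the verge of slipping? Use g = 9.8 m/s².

d ≈ 1.63 m

Choose the foot of the ladder as the axis so the floor normal and friction both act there and drop out.
Ladder weight 12×9.8 = 117.6 N acts at 1.5 m along the ladder; its horizontal arm is 1.5·cos54° = 0.8817 m → τ = 103.7 N·m clockwise.
Window cleaner weight 69×9.8 = 676.2 N at distance d → arm d·cos54° → τ = 676.2·d·0.5878 clockwise.
Wall normal N at the top has arm L sinθ = 2.427 m counterclockwise, so Στ = 0 gives N·2.427 = 103.7 + 397.5·d.
ΣFy = 0 ⇒ N_floor = 793.8 N, so the maximum friction is μ_s·N_floor = 0.39×793.8 = 309.6 N. ΣFx = 0 ⇒ N_wall = f, so at the slipping point N = 309.6 N.
Substituting: 309.6×2.427 = 103.7 + 397.5·d ⇒ d = (751.4 − 103.7) / 397.5 = 1.63 m.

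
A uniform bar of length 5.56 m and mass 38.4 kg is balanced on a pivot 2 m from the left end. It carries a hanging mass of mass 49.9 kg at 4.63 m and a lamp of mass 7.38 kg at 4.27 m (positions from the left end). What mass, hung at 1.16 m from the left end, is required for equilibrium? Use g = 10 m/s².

m ≈ 212 kg

About the pivot (at 2 m from the left end):
Beam weight: 38.4 × 10 = 384 N down at 2.78 m → arm 0.78 m, τ = 384 × 0.78 = 299.5 N·m clockwise.
Hanging mass: 49.9 × 10 = 499 N down at 4.63 m → arm 2.63 m, τ = 499 × 2.63 = 1312 N·m clockwise.
Lamp: 7.38 × 10 = 73.8 N down at 4.27 m → arm 2.27 m, τ = 73.8 × 2.27 = 167.5 N·m clockwise.
Net moment of known loads = 1779 N·m clockwise.
An unknown mass m at 1.16 m has arm 0.84 m; its moment is m·g·0.84 counterclockwise.
Setting net torque to zero: m × 10 × 0.84 = 1779 → m = 1779 / (10 × 0.84) = 212 kg.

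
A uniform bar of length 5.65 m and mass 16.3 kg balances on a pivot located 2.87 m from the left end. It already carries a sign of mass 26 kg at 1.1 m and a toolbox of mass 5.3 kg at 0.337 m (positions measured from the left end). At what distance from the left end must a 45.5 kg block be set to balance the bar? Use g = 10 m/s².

Taking torques about the pivot (at 2.87 m from the left end):
Beam weight: 16.3 × 10 = 163 N down at 2.825 m → arm 0.045 m, τ = 163 × 0.045 = 7.335 N·m counterclockwise.
Sign: 26 × 10 = 260 N down at 1.1 m → arm 1.77 m, τ = 260 × 1.77 = 460.2 N·m counterclockwise.
Toolbox: 5.3 × 10 = 53 N down at 0.337 m → arm 2.533 m, τ = 53 × 2.533 = 134.2 N·m counterclockwise.
Net moment of existing loads = 601.7 N·m counterclockwise.
The block weighs 45.5 × 10 = 455 N and must supply an equal clockwise moment, so its lever arm about the pivot is 601.7 / 455 = 1.32 m.
That puts it at 2.87 + 1.32 = 4.19 m from the left end.

x ≈ 4.19 m from the left end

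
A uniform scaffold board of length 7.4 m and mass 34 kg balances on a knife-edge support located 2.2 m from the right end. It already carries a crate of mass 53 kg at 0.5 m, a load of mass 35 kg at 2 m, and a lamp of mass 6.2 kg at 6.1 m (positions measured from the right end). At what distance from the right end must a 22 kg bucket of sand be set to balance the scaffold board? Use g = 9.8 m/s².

Choose the knife-edge support (at 2.2 m from the right end) as the axis so the support reaction has zero arm there.
Beam weight: 34 × 9.8 = 333.2 N down at 3.7 m → arm 1.5 m, τ = 333.2 × 1.5 = 499.8 N·m counterclockwise.
Crate: 53 × 9.8 = 519.4 N down at 0.5 m → arm 1.7 m, τ = 519.4 × 1.7 = 883 N·m clockwise.
Load: 35 × 9.8 = 343 N down at 2 m → arm 0.2 m, τ = 343 × 0.2 = 68.6 N·m clockwise.
Lamp: 6.2 × 9.8 = 60.76 N down at 6.1 m → arm 3.9 m, τ = 60.76 × 3.9 = 237 N·m counterclockwise.
Net moment of existing loads = 214.8 N·m clockwise.
The bucket of sand weighs 22 × 9.8 = 215.6 N and must supply an equal counterclockwise moment, so its lever arm about the knife-edge support is 214.8 / 215.6 = 0.996 m.
That puts it at 2.2 + 0.996 = 3.2 m from the right end.

x ≈ 3.2 m from the right end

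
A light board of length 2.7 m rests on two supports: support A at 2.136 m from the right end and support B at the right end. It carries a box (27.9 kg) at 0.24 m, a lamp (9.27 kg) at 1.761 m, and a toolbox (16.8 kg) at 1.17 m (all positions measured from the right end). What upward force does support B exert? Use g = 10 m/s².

R_B ≈ 340 N

About support A:
Box: 27.9 × 10 = 279 N down at 0.24 m → arm 1.896 m, τ = 279 × 1.896 = 529 N·m clockwise.
Lamp: 9.27 × 10 = 92.7 N down at 1.761 m → arm 0.375 m, τ = 92.7 × 0.375 = 34.76 N·m clockwise.
Toolbox: 16.8 × 10 = 168 N down at 1.17 m → arm 0.966 m, τ = 168 × 0.966 = 162.3 N·m clockwise.
Net load moment about support A = 726.1 N·m clockwise.
Reaction R at support B is upward at 0 m, arm 2.136 m → moment R × 2.136 counterclockwise.
For rotational equilibrium, R × 2.136 = 726.1, so R = 340 N.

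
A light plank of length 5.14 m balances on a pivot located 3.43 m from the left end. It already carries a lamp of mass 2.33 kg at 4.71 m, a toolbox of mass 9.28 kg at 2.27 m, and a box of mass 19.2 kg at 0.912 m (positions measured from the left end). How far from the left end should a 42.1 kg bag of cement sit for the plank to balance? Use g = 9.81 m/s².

Choose the pivot (at 3.43 m from the left end) as the axis so the support reaction has zero arm there.
Lamp: 2.33 × 9.81 = 22.86 N down at 4.71 m → arm 1.28 m, τ = 22.86 × 1.28 = 29.26 N·m clockwise.
Toolbox: 9.28 × 9.81 = 91.04 N down at 2.27 m → arm 1.16 m, τ = 91.04 × 1.16 = 105.6 N·m counterclockwise.
Box: 19.2 × 9.81 = 188.4 N down at 0.912 m → arm 2.518 m, τ = 188.4 × 2.518 = 474.4 N·m counterclockwise.
Net moment of existing loads = 550.7 N·m counterclockwise.
The bag of cement weighs 42.1 × 9.81 = 413 N and must supply an equal clockwise moment, so its lever arm about the pivot is 550.7 / 413 = 1.33 m.
That puts it at 3.43 + 1.33 = 4.76 m from the left end.

x ≈ 4.76 m from the left end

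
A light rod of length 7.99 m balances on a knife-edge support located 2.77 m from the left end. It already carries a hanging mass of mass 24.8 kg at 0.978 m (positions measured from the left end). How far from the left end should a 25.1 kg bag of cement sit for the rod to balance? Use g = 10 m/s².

x ≈ 4.54 m from the left end

Take moments about the knife-edge support (at 2.77 m from the left end).
Hanging mass: 24.8 × 10 = 248 N down at 0.978 m → arm 1.792 m, τ = 248 × 1.792 = 444.4 N·m counterclockwise.
Net moment of existing loads = 444.4 N·m counterclockwise.
The bag of cement weighs 25.1 × 10 = 251 N and must supply an equal clockwise moment, so its lever arm about the knife-edge support is 444.4 / 251 = 1.77 m.
That puts it at 2.77 + 1.77 = 4.54 m from the left end.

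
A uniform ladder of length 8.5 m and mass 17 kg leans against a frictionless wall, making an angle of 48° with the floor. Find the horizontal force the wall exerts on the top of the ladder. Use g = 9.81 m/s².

N_wall ≈ 75.1 N

Sum moments about the foot of the ladder (the floor normal and friction both act there and drop out).
Ladder weight 17×9.81 = 166.8 N acts at 4.25 m along the ladder; its horizontal arm is 4.25·cos48° = 2.844 m → τ = 474.4 N·m clockwise.
Wall normal N acts horizontally at the top; its moment arm is the height L sinθ = 8.5·sin48° = 6.317 m, counterclockwise.
Balancing moments: N × 6.317 = 474.4, giving N = 75.1 N.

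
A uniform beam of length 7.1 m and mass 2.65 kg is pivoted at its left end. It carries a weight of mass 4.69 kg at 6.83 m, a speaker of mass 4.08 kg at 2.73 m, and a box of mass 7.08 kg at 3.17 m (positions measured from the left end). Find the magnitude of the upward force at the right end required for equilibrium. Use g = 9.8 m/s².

F ≈ 104 N

Sum moments about the left end (the unknown pivot reaction has zero arm there).
Beam weight: 2.65 × 9.8 = 25.97 N down at 3.55 m → arm 3.55 m, τ = 25.97 × 3.55 = 92.19 N·m clockwise.
Weight: 4.69 × 9.8 = 45.96 N down at 6.83 m → arm 6.83 m, τ = 45.96 × 6.83 = 313.9 N·m clockwise.
Speaker: 4.08 × 9.8 = 39.98 N down at 2.73 m → arm 2.73 m, τ = 39.98 × 2.73 = 109.1 N·m clockwise.
Box: 7.08 × 9.8 = 69.38 N down at 3.17 m → arm 3.17 m, τ = 69.38 × 3.17 = 219.9 N·m clockwise.
Net moment of the loads = 735.1 N·m clockwise.
The upward force F acts at the right end, arm 7.1 m, giving F × 7.1 counterclockwise.
Setting net torque to zero: F × 7.1 = 735.1 → F = 735.1 / 7.1 = 104 N.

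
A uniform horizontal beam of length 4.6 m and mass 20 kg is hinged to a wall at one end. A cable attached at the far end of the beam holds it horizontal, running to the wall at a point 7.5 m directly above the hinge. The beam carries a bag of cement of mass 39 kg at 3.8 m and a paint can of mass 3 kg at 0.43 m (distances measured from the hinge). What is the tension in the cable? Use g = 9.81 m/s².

Sum moments about the hinge (the unknown hinge reaction has zero arm there).
Beam weight: 20 × 9.81 = 196.2 N down at 2.3 m → arm 2.3 m, τ = 196.2 × 2.3 = 451.3 N·m clockwise.
Bag of cement: 39 × 9.81 = 382.6 N down at 3.8 m → arm 3.8 m, τ = 382.6 × 3.8 = 1454 N·m clockwise.
Paint can: 3 × 9.81 = 29.43 N down at 0.43 m → arm 0.43 m, τ = 29.43 × 0.43 = 12.65 N·m clockwise.
Total clockwise load moment = 1918 N·m.
The cable tension T acts at 4.6 m; only its component perpendicular to the beam, T sinθ, produces torque. sinθ = h/√(h²+d²) = 7.5/√(7.5²+4.6²) = 0.8524.
For rotational equilibrium, T × 4.6 × 0.8524 = 1918, so T = 1918 / 3.921 = 489 N.

T ≈ 489 N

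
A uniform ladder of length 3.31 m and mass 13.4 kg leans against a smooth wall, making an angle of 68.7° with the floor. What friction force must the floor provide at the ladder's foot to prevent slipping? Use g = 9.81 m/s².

About the foot of the ladder:
Ladder weight 13.4×9.81 = 131.5 N acts at 1.655 m along the ladder; its horizontal arm is 1.655·cos68.7° = 0.6012 m → τ = 79.06 N·m clockwise.
Wall normal N acts horizontally at the top; its moment arm is the height L sinθ = 3.31·sin68.7° = 3.084 m, counterclockwise.
For rotational equilibrium, N × 3.084 = 79.06, so N = 25.6 N.
ΣFx = 0: friction at the foot balances the wall's push, so f = N_wall = 25.6 N.

f ≈ 25.6 N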